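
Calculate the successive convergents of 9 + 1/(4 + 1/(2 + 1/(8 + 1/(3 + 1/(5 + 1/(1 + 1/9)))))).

9/1, 37/4, 83/9, 701/76, 2186/237, 11631/1261, 13817/1498, 135984/14743

Using the convergent recurrence p_i = a_i*p_{i-1} + p_{i-2}, q_i = a_i*q_{i-1} + q_{i-2} with p_{-2}=0, p_{-1}=1, q_{-2}=1, q_{-1}=0:
  i=0: a_0=9, p_0 = 9*1 + 0 = 9, q_0 = 9*0 + 1 = 1.
  i=1: a_1=4, p_1 = 4*9 + 1 = 37, q_1 = 4*1 + 0 = 4.
  i=2: a_2=2, p_2 = 2*37 + 9 = 83, q_2 = 2*4 + 1 = 9.
  i=3: a_3=8, p_3 = 8*83 + 37 = 701, q_3 = 8*9 + 4 = 76.
  i=4: a_4=3, p_4 = 3*701 + 83 = 2186, q_4 = 3*76 + 9 = 237.
  i=5: a_5=5, p_5 = 5*2186 + 701 = 11631, q_5 = 5*237 + 76 = 1261.
  i=6: a_6=1, p_6 = 1*11631 + 2186 = 13817, q_6 = 1*1261 + 237 = 1498.
  i=7: a_7=9, p_7 = 9*13817 + 11631 = 135984, q_7 = 9*1498 + 1261 = 14743.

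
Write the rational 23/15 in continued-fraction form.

Run the Euclidean algorithm on 23 and 15; the successive quotients are the partial quotients a_0, a_1, ... (each step inverts the fractional part left over by the previous one):
  23 = 1*15 + 8, so a_0 = 1.
  15 = 1*8 + 7, so a_1 = 1.
  8 = 1*7 + 1, so a_2 = 1.
  7 = 7*1 + 0, so a_3 = 7.
The remainder reaches 0 after 4 divisions, so the expansion has 4 partial quotients, read off in order.

[1; 1, 1, 7]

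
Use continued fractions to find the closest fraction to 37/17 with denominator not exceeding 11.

Expand x = 37/17 as a continued fraction with the Euclidean algorithm:
  37 = 2*17 + 3, so a_0 = 2.
  17 = 5*3 + 2, so a_1 = 5.
  3 = 1*2 + 1, so a_2 = 1.
  2 = 2*1 + 0, so a_3 = 2.
so x = [2; 5, 1, 2].
Convergents (p_i = a_i*p_{i-1} + p_{i-2}, q_i = a_i*q_{i-1} + q_{i-2} with p_{-2}=0, p_{-1}=1, q_{-2}=1, q_{-1}=0), until the denominator exceeds 11:
  i=0: a_0=2, p_0 = 2*1 + 0 = 2, q_0 = 2*0 + 1 = 1.
  i=1: a_1=5, p_1 = 5*2 + 1 = 11, q_1 = 5*1 + 0 = 5.
  i=2: a_2=1, p_2 = 1*11 + 2 = 13, q_2 = 1*5 + 1 = 6.
  i=3: a_3=2, p_3 = 2*13 + 11 = 37, q_3 = 2*6 + 5 = 17.
q_3 = 17 > 11, so the last convergent with denominator <= 11 is p_2/q_2 = 13/6.
The closest fraction with denominator <= 11 is either p_2/q_2 or the intermediate fraction (k*p_2 + p_1)/(k*q_2 + q_1) with the largest k >= 1 whose denominator stays <= 11; these approach x as k grows, and every other convergent or intermediate fraction in range is farther away.
Largest k: floor((11 - q_1)/q_2) = floor((11 - 5)/6) = 1.
That gives (1*13 + 11)/(1*6 + 5) = 24/11.
Compare the errors: |x - 13/6| = |37*6 - 13*17|/(17*6) = 1/102, and |x - 24/11| = |37*11 - 24*17|/(17*11) = 1/187.
Cross-multiplying, 1*102 = 102 < 187 = 1*187, so 1/187 is smaller: the intermediate fraction 24/11 is closer to x than 13/6.

24/11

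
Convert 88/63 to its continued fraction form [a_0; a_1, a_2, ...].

Run the Euclidean algorithm on 88 and 63; the successive quotients are the partial quotients a_0, a_1, ... (each step inverts the fractional part left over by the previous one):
  88 = 1*63 + 25, so a_0 = 1.
  63 = 2*25 + 13, so a_1 = 2.
  25 = 1*13 + 12, so a_2 = 1.
  13 = 1*12 + 1, so a_3 = 1.
  12 = 12*1 + 0, so a_4 = 12.
The remainder reaches 0 after 5 divisions, so the expansion has 5 partial quotients, read off in order.

[1; 2, 1, 1, 12]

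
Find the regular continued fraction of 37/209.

Run the Euclidean algorithm on 37 and 209; the successive quotients are the partial quotients a_0, a_1, ... (each step inverts the fractional part left over by the previous one):
  37 = 0*209 + 37, so a_0 = 0.
  209 = 5*37 + 24, so a_1 = 5.
  37 = 1*24 + 13, so a_2 = 1.
  24 = 1*13 + 11, so a_3 = 1.
  13 = 1*11 + 2, so a_4 = 1.
  11 = 5*2 + 1, so a_5 = 5.
  2 = 2*1 + 0, so a_6 = 2.
The remainder reaches 0 after 7 divisions, so the expansion has 7 partial quotients, read off in order.

[0; 5, 1, 1, 1, 5, 2]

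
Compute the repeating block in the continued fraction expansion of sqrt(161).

Write x_i = (sqrt(161) + m_i)/d_i with (m_0, d_0) = (0, 1). a_0 = floor(sqrt(161)) = 12, since 12^2 = 144 <= 161 < 169 = 13^2.
Iterate m_{i+1} = d_i*a_i - m_i, d_{i+1} = (161 - m_{i+1}^2)/d_i, a_{i+1} = floor((a_0 + m_{i+1})/d_{i+1}):
  m_1 = 1*12 - 0 = 12, d_1 = (161 - 12^2)/1 = 17/1 = 17, a_1 = floor((12 + 12)/17) = 1.
  m_2 = 17*1 - 12 = 5, d_2 = (161 - 5^2)/17 = 136/17 = 8, a_2 = floor((12 + 5)/8) = 2.
  m_3 = 8*2 - 5 = 11, d_3 = (161 - 11^2)/8 = 40/8 = 5, a_3 = floor((12 + 11)/5) = 4.
  m_4 = 5*4 - 11 = 9, d_4 = (161 - 9^2)/5 = 80/5 = 16, a_4 = floor((12 + 9)/16) = 1.
  m_5 = 16*1 - 9 = 7, d_5 = (161 - 7^2)/16 = 112/16 = 7, a_5 = floor((12 + 7)/7) = 2.
  m_6 = 7*2 - 7 = 7, d_6 = (161 - 7^2)/7 = 112/7 = 16, a_6 = floor((12 + 7)/16) = 1.
  m_7 = 16*1 - 7 = 9, d_7 = (161 - 9^2)/16 = 80/16 = 5, a_7 = floor((12 + 9)/5) = 4.
  m_8 = 5*4 - 9 = 11, d_8 = (161 - 11^2)/5 = 40/5 = 8, a_8 = floor((12 + 11)/8) = 2.
  m_9 = 8*2 - 11 = 5, d_9 = (161 - 5^2)/8 = 136/8 = 17, a_9 = floor((12 + 5)/17) = 1.
  m_10 = 17*1 - 5 = 12, d_10 = (161 - 12^2)/17 = 17/17 = 1, a_10 = floor((12 + 12)/1) = 24.
  m_11 = 1*24 - 12 = 12, d_11 = (161 - 12^2)/1 = 17/1 = 17: (m_11, d_11) = (m_1, d_1) = (12, 17), so from here the quotients repeat a_1, ..., a_10; the period length is 10.
Hence the expansion of sqrt(161) is a_0 = 12 followed by the repeating block 1, 2, 4, 1, 2, 1, 4, 2, 1, 24 (period 10).

[12; (1, 2, 4, 1, 2, 1, 4, 2, 1, 24)]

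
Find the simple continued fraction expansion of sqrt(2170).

Write x_i = (sqrt(2170) + m_i)/d_i with (m_0, d_0) = (0, 1). a_0 = floor(sqrt(2170)) = 46, since 46^2 = 2116 <= 2170 < 2209 = 47^2.
Iterate m_{i+1} = d_i*a_i - m_i, d_{i+1} = (2170 - m_{i+1}^2)/d_i, a_{i+1} = floor((a_0 + m_{i+1})/d_{i+1}):
  m_1 = 1*46 - 0 = 46, d_1 = (2170 - 46^2)/1 = 54/1 = 54, a_1 = floor((46 + 46)/54) = 1.
  m_2 = 54*1 - 46 = 8, d_2 = (2170 - 8^2)/54 = 2106/54 = 39, a_2 = floor((46 + 8)/39) = 1.
  m_3 = 39*1 - 8 = 31, d_3 = (2170 - 31^2)/39 = 1209/39 = 31, a_3 = floor((46 + 31)/31) = 2.
  m_4 = 31*2 - 31 = 31, d_4 = (2170 - 31^2)/31 = 1209/31 = 39, a_4 = floor((46 + 31)/39) = 1.
  m_5 = 39*1 - 31 = 8, d_5 = (2170 - 8^2)/39 = 2106/39 = 54, a_5 = floor((46 + 8)/54) = 1.
  m_6 = 54*1 - 8 = 46, d_6 = (2170 - 46^2)/54 = 54/54 = 1, a_6 = floor((46 + 46)/1) = 92.
  m_7 = 1*92 - 46 = 46, d_7 = (2170 - 46^2)/1 = 54/1 = 54: (m_7, d_7) = (m_1, d_1) = (46, 54), so from here the quotients repeat a_1, ..., a_6; the period length is 6.
Hence the expansion of sqrt(2170) is a_0 = 46 followed by the repeating block 1, 1, 2, 1, 1, 92 (period 6).

[46; (1, 1, 2, 1, 1, 92)]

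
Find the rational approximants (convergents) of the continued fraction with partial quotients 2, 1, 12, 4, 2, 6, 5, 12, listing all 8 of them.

Using the convergent recurrence p_i = a_i*p_{i-1} + p_{i-2}, q_i = a_i*q_{i-1} + q_{i-2} with p_{-2}=0, p_{-1}=1, q_{-2}=1, q_{-1}=0:
  i=0: a_0=2, p_0 = 2*1 + 0 = 2, q_0 = 2*0 + 1 = 1.
  i=1: a_1=1, p_1 = 1*2 + 1 = 3, q_1 = 1*1 + 0 = 1.
  i=2: a_2=12, p_2 = 12*3 + 2 = 38, q_2 = 12*1 + 1 = 13.
  i=3: a_3=4, p_3 = 4*38 + 3 = 155, q_3 = 4*13 + 1 = 53.
  i=4: a_4=2, p_4 = 2*155 + 38 = 348, q_4 = 2*53 + 13 = 119.
  i=5: a_5=6, p_5 = 6*348 + 155 = 2243, q_5 = 6*119 + 53 = 767.
  i=6: a_6=5, p_6 = 5*2243 + 348 = 11563, q_6 = 5*767 + 119 = 3954.
  i=7: a_7=12, p_7 = 12*11563 + 2243 = 140999, q_7 = 12*3954 + 767 = 48215.

2/1, 3/1, 38/13, 155/53, 348/119, 2243/767, 11563/3954, 140999/48215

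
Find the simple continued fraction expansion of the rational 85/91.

Run the Euclidean algorithm on 85 and 91; the successive quotients are the partial quotients a_0, a_1, ... (each step inverts the fractional part left over by the previous one):
  85 = 0*91 + 85, so a_0 = 0.
  91 = 1*85 + 6, so a_1 = 1.
  85 = 14*6 + 1, so a_2 = 14.
  6 = 6*1 + 0, so a_3 = 6.
The remainder reaches 0 after 4 divisions, so the expansion has 4 partial quotients, read off in order.

[0; 1, 14, 6]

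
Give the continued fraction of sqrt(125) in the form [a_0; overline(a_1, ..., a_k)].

[11; overline(5, 1, 1, 5, 22)]

Write x_i = (sqrt(125) + m_i)/d_i with (m_0, d_0) = (0, 1). a_0 = floor(sqrt(125)) = 11, since 11^2 = 121 <= 125 < 144 = 12^2.
Iterate m_{i+1} = d_i*a_i - m_i, d_{i+1} = (125 - m_{i+1}^2)/d_i, a_{i+1} = floor((a_0 + m_{i+1})/d_{i+1}):
  m_1 = 1*11 - 0 = 11, d_1 = (125 - 11^2)/1 = 4/1 = 4, a_1 = floor((11 + 11)/4) = 5.
  m_2 = 4*5 - 11 = 9, d_2 = (125 - 9^2)/4 = 44/4 = 11, a_2 = floor((11 + 9)/11) = 1.
  m_3 = 11*1 - 9 = 2, d_3 = (125 - 2^2)/11 = 121/11 = 11, a_3 = floor((11 + 2)/11) = 1.
  m_4 = 11*1 - 2 = 9, d_4 = (125 - 9^2)/11 = 44/11 = 4, a_4 = floor((11 + 9)/4) = 5.
  m_5 = 4*5 - 9 = 11, d_5 = (125 - 11^2)/4 = 4/4 = 1, a_5 = floor((11 + 11)/1) = 22.
  m_6 = 1*22 - 11 = 11, d_6 = (125 - 11^2)/1 = 4/1 = 4: (m_6, d_6) = (m_1, d_1) = (11, 4), so from here the quotients repeat a_1, ..., a_5; the period length is 5.
Hence the expansion of sqrt(125) is a_0 = 11 followed by the repeating block 5, 1, 1, 5, 22 (period 5).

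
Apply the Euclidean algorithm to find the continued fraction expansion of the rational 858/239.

[3; 1, 1, 2, 3, 1, 1, 2, 2]

Run the Euclidean algorithm on 858 and 239; the successive quotients are the partial quotients a_0, a_1, ... (each step inverts the fractional part left over by the previous one):
  858 = 3*239 + 141, so a_0 = 3.
  239 = 1*141 + 98, so a_1 = 1.
  141 = 1*98 + 43, so a_2 = 1.
  98 = 2*43 + 12, so a_3 = 2.
  43 = 3*12 + 7, so a_4 = 3.
  12 = 1*7 + 5, so a_5 = 1.
  7 = 1*5 + 2, so a_6 = 1.
  5 = 2*2 + 1, so a_7 = 2.
  2 = 2*1 + 0, so a_8 = 2.
The remainder reaches 0 after 9 divisions, so the expansion has 9 partial quotients, read off in order.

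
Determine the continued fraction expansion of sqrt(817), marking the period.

Write x_i = (sqrt(817) + m_i)/d_i with (m_0, d_0) = (0, 1). a_0 = floor(sqrt(817)) = 28, since 28^2 = 784 <= 817 < 841 = 29^2.
Iterate m_{i+1} = d_i*a_i - m_i, d_{i+1} = (817 - m_{i+1}^2)/d_i, a_{i+1} = floor((a_0 + m_{i+1})/d_{i+1}):
  m_1 = 1*28 - 0 = 28, d_1 = (817 - 28^2)/1 = 33/1 = 33, a_1 = floor((28 + 28)/33) = 1.
  m_2 = 33*1 - 28 = 5, d_2 = (817 - 5^2)/33 = 792/33 = 24, a_2 = floor((28 + 5)/24) = 1.
  m_3 = 24*1 - 5 = 19, d_3 = (817 - 19^2)/24 = 456/24 = 19, a_3 = floor((28 + 19)/19) = 2.
  m_4 = 19*2 - 19 = 19, d_4 = (817 - 19^2)/19 = 456/19 = 24, a_4 = floor((28 + 19)/24) = 1.
  m_5 = 24*1 - 19 = 5, d_5 = (817 - 5^2)/24 = 792/24 = 33, a_5 = floor((28 + 5)/33) = 1.
  m_6 = 33*1 - 5 = 28, d_6 = (817 - 28^2)/33 = 33/33 = 1, a_6 = floor((28 + 28)/1) = 56.
  m_7 = 1*56 - 28 = 28, d_7 = (817 - 28^2)/1 = 33/1 = 33: (m_7, d_7) = (m_1, d_1) = (28, 33), so from here the quotients repeat a_1, ..., a_6; the period length is 6.
Hence the expansion of sqrt(817) is a_0 = 28 followed by the repeating block 1, 1, 2, 1, 1, 56 (period 6).

[28; (1, 1, 2, 1, 1, 56)]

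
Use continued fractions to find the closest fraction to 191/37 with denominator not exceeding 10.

31/6

Expand x = 191/37 as a continued fraction with the Euclidean algorithm:
  191 = 5*37 + 6, so a_0 = 5.
  37 = 6*6 + 1, so a_1 = 6.
  6 = 6*1 + 0, so a_2 = 6.
so x = [5; 6, 6].
Convergents (p_i = a_i*p_{i-1} + p_{i-2}, q_i = a_i*q_{i-1} + q_{i-2} with p_{-2}=0, p_{-1}=1, q_{-2}=1, q_{-1}=0), until the denominator exceeds 10:
  i=0: a_0=5, p_0 = 5*1 + 0 = 5, q_0 = 5*0 + 1 = 1.
  i=1: a_1=6, p_1 = 6*5 + 1 = 31, q_1 = 6*1 + 0 = 6.
  i=2: a_2=6, p_2 = 6*31 + 5 = 191, q_2 = 6*6 + 1 = 37.
q_2 = 37 > 10, so the last convergent with denominator <= 10 is p_1/q_1 = 31/6.
The closest fraction with denominator <= 10 is either p_1/q_1 or the intermediate fraction (k*p_1 + p_0)/(k*q_1 + q_0) with the largest k >= 1 whose denominator stays <= 10; these approach x as k grows, and every other convergent or intermediate fraction in range is farther away.
Largest k: floor((10 - q_0)/q_1) = floor((10 - 1)/6) = 1.
That gives (1*31 + 5)/(1*6 + 1) = 36/7.
Compare the errors: |x - 31/6| = |191*6 - 31*37|/(37*6) = 1/222, and |x - 36/7| = |191*7 - 36*37|/(37*7) = 5/259.
Cross-multiplying, 1*259 = 259 < 1110 = 5*222, so 1/222 is smaller: the convergent 31/6 is closer to x than 36/7.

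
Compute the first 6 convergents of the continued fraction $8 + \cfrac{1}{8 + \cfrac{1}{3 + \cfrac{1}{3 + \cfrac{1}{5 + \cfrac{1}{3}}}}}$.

8/1, 65/8, 203/25, 674/83, 3573/440, 11393/1403

Using the convergent recurrence p_i = a_i*p_{i-1} + p_{i-2}, q_i = a_i*q_{i-1} + q_{i-2} with p_{-2}=0, p_{-1}=1, q_{-2}=1, q_{-1}=0:
  i=0: a_0=8, p_0 = 8*1 + 0 = 8, q_0 = 8*0 + 1 = 1.
  i=1: a_1=8, p_1 = 8*8 + 1 = 65, q_1 = 8*1 + 0 = 8.
  i=2: a_2=3, p_2 = 3*65 + 8 = 203, q_2 = 3*8 + 1 = 25.
  i=3: a_3=3, p_3 = 3*203 + 65 = 674, q_3 = 3*25 + 8 = 83.
  i=4: a_4=5, p_4 = 5*674 + 203 = 3573, q_4 = 5*83 + 25 = 440.
  i=5: a_5=3, p_5 = 3*3573 + 674 = 11393, q_5 = 3*440 + 83 = 1403.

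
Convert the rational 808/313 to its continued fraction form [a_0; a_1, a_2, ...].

Run the Euclidean algorithm on 808 and 313; the successive quotients are the partial quotients a_0, a_1, ... (each step inverts the fractional part left over by the previous one):
  808 = 2*313 + 182, so a_0 = 2.
  313 = 1*182 + 131, so a_1 = 1.
  182 = 1*131 + 51, so a_2 = 1.
  131 = 2*51 + 29, so a_3 = 2.
  51 = 1*29 + 22, so a_4 = 1.
  29 = 1*22 + 7, so a_5 = 1.
  22 = 3*7 + 1, so a_6 = 3.
  7 = 7*1 + 0, so a_7 = 7.
The remainder reaches 0 after 8 divisions, so the expansion has 8 partial quotients, read off in order.

[2; 1, 1, 2, 1, 1, 3, 7]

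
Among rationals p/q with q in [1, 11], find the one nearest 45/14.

29/9

Expand x = 45/14 as a continued fraction with the Euclidean algorithm:
  45 = 3*14 + 3, so a_0 = 3.
  14 = 4*3 + 2, so a_1 = 4.
  3 = 1*2 + 1, so a_2 = 1.
  2 = 2*1 + 0, so a_3 = 2.
so x = [3; 4, 1, 2].
Convergents (p_i = a_i*p_{i-1} + p_{i-2}, q_i = a_i*q_{i-1} + q_{i-2} with p_{-2}=0, p_{-1}=1, q_{-2}=1, q_{-1}=0), until the denominator exceeds 11:
  i=0: a_0=3, p_0 = 3*1 + 0 = 3, q_0 = 3*0 + 1 = 1.
  i=1: a_1=4, p_1 = 4*3 + 1 = 13, q_1 = 4*1 + 0 = 4.
  i=2: a_2=1, p_2 = 1*13 + 3 = 16, q_2 = 1*4 + 1 = 5.
  i=3: a_3=2, p_3 = 2*16 + 13 = 45, q_3 = 2*5 + 4 = 14.
q_3 = 14 > 11, so the last convergent with denominator <= 11 is p_2/q_2 = 16/5.
The closest fraction with denominator <= 11 is either p_2/q_2 or the intermediate fraction (k*p_2 + p_1)/(k*q_2 + q_1) with the largest k >= 1 whose denominator stays <= 11; these approach x as k grows, and every other convergent or intermediate fraction in range is farther away.
Largest k: floor((11 - q_1)/q_2) = floor((11 - 4)/5) = 1.
That gives (1*16 + 13)/(1*5 + 4) = 29/9.
Compare the errors: |x - 16/5| = |45*5 - 16*14|/(14*5) = 1/70, and |x - 29/9| = |45*9 - 29*14|/(14*9) = 1/126.
Cross-multiplying, 1*70 = 70 < 126 = 1*126, so 1/126 is smaller: the intermediate fraction 29/9 is closer to x than 16/5.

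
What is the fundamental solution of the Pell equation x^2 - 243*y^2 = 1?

First expand sqrt(243) as a continued fraction. With x_i = (sqrt(243) + m_i)/d_i and (m_0, d_0) = (0, 1): a_0 = floor(sqrt(243)) = 15, since 15^2 = 225 <= 243 < 256 = 16^2.
Iterate m_{i+1} = d_i*a_i - m_i, d_{i+1} = (243 - m_{i+1}^2)/d_i, a_{i+1} = floor((a_0 + m_{i+1})/d_{i+1}):
  m_1 = 1*15 - 0 = 15, d_1 = (243 - 15^2)/1 = 18/1 = 18, a_1 = floor((15 + 15)/18) = 1.
  m_2 = 18*1 - 15 = 3, d_2 = (243 - 3^2)/18 = 234/18 = 13, a_2 = floor((15 + 3)/13) = 1.
  m_3 = 13*1 - 3 = 10, d_3 = (243 - 10^2)/13 = 143/13 = 11, a_3 = floor((15 + 10)/11) = 2.
  m_4 = 11*2 - 10 = 12, d_4 = (243 - 12^2)/11 = 99/11 = 9, a_4 = floor((15 + 12)/9) = 3.
  m_5 = 9*3 - 12 = 15, d_5 = (243 - 15^2)/9 = 18/9 = 2, a_5 = floor((15 + 15)/2) = 15.
  m_6 = 2*15 - 15 = 15, d_6 = (243 - 15^2)/2 = 18/2 = 9, a_6 = floor((15 + 15)/9) = 3.
  m_7 = 9*3 - 15 = 12, d_7 = (243 - 12^2)/9 = 99/9 = 11, a_7 = floor((15 + 12)/11) = 2.
  m_8 = 11*2 - 12 = 10, d_8 = (243 - 10^2)/11 = 143/11 = 13, a_8 = floor((15 + 10)/13) = 1.
  m_9 = 13*1 - 10 = 3, d_9 = (243 - 3^2)/13 = 234/13 = 18, a_9 = floor((15 + 3)/18) = 1.
  m_10 = 18*1 - 3 = 15, d_10 = (243 - 15^2)/18 = 18/18 = 1, a_10 = floor((15 + 15)/1) = 30.
  m_11 = 1*30 - 15 = 15, d_11 = (243 - 15^2)/1 = 18/1 = 18: (m_11, d_11) = (m_1, d_1) = (15, 18), so from here the quotients repeat a_1, ..., a_10; the period length is 10.
So sqrt(243) = [15; (1, 1, 2, 3, 15, 3, 2, 1, 1, 30)] with period length k = 10.
k is even, so the fundamental solution of x^2 - 243y^2 = 1 is (p_{k-1}, q_{k-1}) = (p_9, q_9); compute convergents through index 9.
Convergents (p_i = a_i*p_{i-1} + p_{i-2}, q_i = a_i*q_{i-1} + q_{i-2} with p_{-2}=0, p_{-1}=1, q_{-2}=1, q_{-1}=0):
  i=0: a_0=15, p_0 = 15*1 + 0 = 15, q_0 = 15*0 + 1 = 1.
  i=1: a_1=1, p_1 = 1*15 + 1 = 16, q_1 = 1*1 + 0 = 1.
  i=2: a_2=1, p_2 = 1*16 + 15 = 31, q_2 = 1*1 + 1 = 2.
  i=3: a_3=2, p_3 = 2*31 + 16 = 78, q_3 = 2*2 + 1 = 5.
  i=4: a_4=3, p_4 = 3*78 + 31 = 265, q_4 = 3*5 + 2 = 17.
  i=5: a_5=15, p_5 = 15*265 + 78 = 4053, q_5 = 15*17 + 5 = 260.
  i=6: a_6=3, p_6 = 3*4053 + 265 = 12424, q_6 = 3*260 + 17 = 797.
  i=7: a_7=2, p_7 = 2*12424 + 4053 = 28901, q_7 = 2*797 + 260 = 1854.
  i=8: a_8=1, p_8 = 1*28901 + 12424 = 41325, q_8 = 1*1854 + 797 = 2651.
  i=9: a_9=1, p_9 = 1*41325 + 28901 = 70226, q_9 = 1*2651 + 1854 = 4505.
Check: 70226^2 - 243*4505^2 = 4931691076 - 4931691075 = 1, so (x, y) = (70226, 4505) solves the equation, and by the theorem it is the least positive solution.

(x, y) = (70226, 4505)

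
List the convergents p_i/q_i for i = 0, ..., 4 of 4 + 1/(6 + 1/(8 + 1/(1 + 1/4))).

Using the convergent recurrence p_i = a_i*p_{i-1} + p_{i-2}, q_i = a_i*q_{i-1} + q_{i-2} with p_{-2}=0, p_{-1}=1, q_{-2}=1, q_{-1}=0:
  i=0: a_0=4, p_0 = 4*1 + 0 = 4, q_0 = 4*0 + 1 = 1.
  i=1: a_1=6, p_1 = 6*4 + 1 = 25, q_1 = 6*1 + 0 = 6.
  i=2: a_2=8, p_2 = 8*25 + 4 = 204, q_2 = 8*6 + 1 = 49.
  i=3: a_3=1, p_3 = 1*204 + 25 = 229, q_3 = 1*49 + 6 = 55.
  i=4: a_4=4, p_4 = 4*229 + 204 = 1120, q_4 = 4*55 + 49 = 269.

4/1, 25/6, 204/49, 229/55, 1120/269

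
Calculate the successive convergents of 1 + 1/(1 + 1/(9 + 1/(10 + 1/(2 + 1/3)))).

Using the convergent recurrence p_i = a_i*p_{i-1} + p_{i-2}, q_i = a_i*q_{i-1} + q_{i-2} with p_{-2}=0, p_{-1}=1, q_{-2}=1, q_{-1}=0:
  i=0: a_0=1, p_0 = 1*1 + 0 = 1, q_0 = 1*0 + 1 = 1.
  i=1: a_1=1, p_1 = 1*1 + 1 = 2, q_1 = 1*1 + 0 = 1.
  i=2: a_2=9, p_2 = 9*2 + 1 = 19, q_2 = 9*1 + 1 = 10.
  i=3: a_3=10, p_3 = 10*19 + 2 = 192, q_3 = 10*10 + 1 = 101.
  i=4: a_4=2, p_4 = 2*192 + 19 = 403, q_4 = 2*101 + 10 = 212.
  i=5: a_5=3, p_5 = 3*403 + 192 = 1401, q_5 = 3*212 + 101 = 737.

1/1, 2/1, 19/10, 192/101, 403/212, 1401/737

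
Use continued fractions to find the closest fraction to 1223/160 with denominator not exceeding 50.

344/45

Expand x = 1223/160 as a continued fraction with the Euclidean algorithm:
  1223 = 7*160 + 103, so a_0 = 7.
  160 = 1*103 + 57, so a_1 = 1.
  103 = 1*57 + 46, so a_2 = 1.
  57 = 1*46 + 11, so a_3 = 1.
  46 = 4*11 + 2, so a_4 = 4.
  11 = 5*2 + 1, so a_5 = 5.
  2 = 2*1 + 0, so a_6 = 2.
so x = [7; 1, 1, 1, 4, 5, 2].
Convergents (p_i = a_i*p_{i-1} + p_{i-2}, q_i = a_i*q_{i-1} + q_{i-2} with p_{-2}=0, p_{-1}=1, q_{-2}=1, q_{-1}=0), until the denominator exceeds 50:
  i=0: a_0=7, p_0 = 7*1 + 0 = 7, q_0 = 7*0 + 1 = 1.
  i=1: a_1=1, p_1 = 1*7 + 1 = 8, q_1 = 1*1 + 0 = 1.
  i=2: a_2=1, p_2 = 1*8 + 7 = 15, q_2 = 1*1 + 1 = 2.
  i=3: a_3=1, p_3 = 1*15 + 8 = 23, q_3 = 1*2 + 1 = 3.
  i=4: a_4=4, p_4 = 4*23 + 15 = 107, q_4 = 4*3 + 2 = 14.
  i=5: a_5=5, p_5 = 5*107 + 23 = 558, q_5 = 5*14 + 3 = 73.
q_5 = 73 > 50, so the last convergent with denominator <= 50 is p_4/q_4 = 107/14.
The closest fraction with denominator <= 50 is either p_4/q_4 or the intermediate fraction (k*p_4 + p_3)/(k*q_4 + q_3) with the largest k >= 1 whose denominator stays <= 50; these approach x as k grows, and every other convergent or intermediate fraction in range is farther away.
Largest k: floor((50 - q_3)/q_4) = floor((50 - 3)/14) = 3.
That gives (3*107 + 23)/(3*14 + 3) = 344/45.
Compare the errors: |x - 107/14| = |1223*14 - 107*160|/(160*14) = 2/2240, and |x - 344/45| = |1223*45 - 344*160|/(160*45) = 5/7200.
Cross-multiplying, 5*2240 = 11200 < 14400 = 2*7200, so 5/7200 is smaller: the intermediate fraction 344/45 is closer to x than 107/14.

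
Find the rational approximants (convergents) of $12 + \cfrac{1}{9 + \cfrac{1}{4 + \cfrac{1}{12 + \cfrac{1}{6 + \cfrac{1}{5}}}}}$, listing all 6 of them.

12/1, 109/9, 448/37, 5485/453, 33358/2755, 172275/14228

Using the convergent recurrence p_i = a_i*p_{i-1} + p_{i-2}, q_i = a_i*q_{i-1} + q_{i-2} with p_{-2}=0, p_{-1}=1, q_{-2}=1, q_{-1}=0:
  i=0: a_0=12, p_0 = 12*1 + 0 = 12, q_0 = 12*0 + 1 = 1.
  i=1: a_1=9, p_1 = 9*12 + 1 = 109, q_1 = 9*1 + 0 = 9.
  i=2: a_2=4, p_2 = 4*109 + 12 = 448, q_2 = 4*9 + 1 = 37.
  i=3: a_3=12, p_3 = 12*448 + 109 = 5485, q_3 = 12*37 + 9 = 453.
  i=4: a_4=6, p_4 = 6*5485 + 448 = 33358, q_4 = 6*453 + 37 = 2755.
  i=5: a_5=5, p_5 = 5*33358 + 5485 = 172275, q_5 = 5*2755 + 453 = 14228.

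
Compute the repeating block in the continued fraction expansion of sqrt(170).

[13; (26)]

Write x_i = (sqrt(170) + m_i)/d_i with (m_0, d_0) = (0, 1). a_0 = floor(sqrt(170)) = 13, since 13^2 = 169 <= 170 < 196 = 14^2.
Iterate m_{i+1} = d_i*a_i - m_i, d_{i+1} = (170 - m_{i+1}^2)/d_i, a_{i+1} = floor((a_0 + m_{i+1})/d_{i+1}):
  m_1 = 1*13 - 0 = 13, d_1 = (170 - 13^2)/1 = 1/1 = 1, a_1 = floor((13 + 13)/1) = 26.
  m_2 = 1*26 - 13 = 13, d_2 = (170 - 13^2)/1 = 1/1 = 1: (m_2, d_2) = (m_1, d_1) = (13, 1), so from here the quotient a_1 repeats; the period length is 1.
Hence the expansion of sqrt(170) is a_0 = 13 followed by the repeating block 26 (period 1).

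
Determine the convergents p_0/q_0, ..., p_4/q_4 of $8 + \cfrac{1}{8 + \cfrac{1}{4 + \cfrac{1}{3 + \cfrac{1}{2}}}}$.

8/1, 65/8, 268/33, 869/107, 2006/247

Using the convergent recurrence p_i = a_i*p_{i-1} + p_{i-2}, q_i = a_i*q_{i-1} + q_{i-2} with p_{-2}=0, p_{-1}=1, q_{-2}=1, q_{-1}=0:
  i=0: a_0=8, p_0 = 8*1 + 0 = 8, q_0 = 8*0 + 1 = 1.
  i=1: a_1=8, p_1 = 8*8 + 1 = 65, q_1 = 8*1 + 0 = 8.
  i=2: a_2=4, p_2 = 4*65 + 8 = 268, q_2 = 4*8 + 1 = 33.
  i=3: a_3=3, p_3 = 3*268 + 65 = 869, q_3 = 3*33 + 8 = 107.
  i=4: a_4=2, p_4 = 2*869 + 268 = 2006, q_4 = 2*107 + 33 = 247.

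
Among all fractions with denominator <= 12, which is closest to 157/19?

91/11

Expand x = 157/19 as a continued fraction with the Euclidean algorithm:
  157 = 8*19 + 5, so a_0 = 8.
  19 = 3*5 + 4, so a_1 = 3.
  5 = 1*4 + 1, so a_2 = 1.
  4 = 4*1 + 0, so a_3 = 4.
so x = [8; 3, 1, 4].
Convergents (p_i = a_i*p_{i-1} + p_{i-2}, q_i = a_i*q_{i-1} + q_{i-2} with p_{-2}=0, p_{-1}=1, q_{-2}=1, q_{-1}=0), until the denominator exceeds 12:
  i=0: a_0=8, p_0 = 8*1 + 0 = 8, q_0 = 8*0 + 1 = 1.
  i=1: a_1=3, p_1 = 3*8 + 1 = 25, q_1 = 3*1 + 0 = 3.
  i=2: a_2=1, p_2 = 1*25 + 8 = 33, q_2 = 1*3 + 1 = 4.
  i=3: a_3=4, p_3 = 4*33 + 25 = 157, q_3 = 4*4 + 3 = 19.
q_3 = 19 > 12, so the last convergent with denominator <= 12 is p_2/q_2 = 33/4.
The closest fraction with denominator <= 12 is either p_2/q_2 or the intermediate fraction (k*p_2 + p_1)/(k*q_2 + q_1) with the largest k >= 1 whose denominator stays <= 12; these approach x as k grows, and every other convergent or intermediate fraction in range is farther away.
Largest k: floor((12 - q_1)/q_2) = floor((12 - 3)/4) = 2.
That gives (2*33 + 25)/(2*4 + 3) = 91/11.
Compare the errors: |x - 33/4| = |157*4 - 33*19|/(19*4) = 1/76, and |x - 91/11| = |157*11 - 91*19|/(19*11) = 2/209.
Cross-multiplying, 2*76 = 152 < 209 = 1*209, so 2/209 is smaller: the intermediate fraction 91/11 is closer to x than 33/4.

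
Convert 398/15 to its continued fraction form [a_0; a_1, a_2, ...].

[26; 1, 1, 7]

Run the Euclidean algorithm on 398 and 15; the successive quotients are the partial quotients a_0, a_1, ... (each step inverts the fractional part left over by the previous one):
  398 = 26*15 + 8, so a_0 = 26.
  15 = 1*8 + 7, so a_1 = 1.
  8 = 1*7 + 1, so a_2 = 1.
  7 = 7*1 + 0, so a_3 = 7.
The remainder reaches 0 after 4 divisions, so the expansion has 4 partial quotients, read off in order.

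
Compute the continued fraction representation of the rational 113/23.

Run the Euclidean algorithm on 113 and 23; the successive quotients are the partial quotients a_0, a_1, ... (each step inverts the fractional part left over by the previous one):
  113 = 4*23 + 21, so a_0 = 4.
  23 = 1*21 + 2, so a_1 = 1.
  21 = 10*2 + 1, so a_2 = 10.
  2 = 2*1 + 0, so a_3 = 2.
The remainder reaches 0 after 4 divisions, so the expansion has 4 partial quotients, read off in order.

[4; 1, 10, 2]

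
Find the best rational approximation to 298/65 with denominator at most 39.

Expand x = 298/65 as a continued fraction with the Euclidean algorithm:
  298 = 4*65 + 38, so a_0 = 4.
  65 = 1*38 + 27, so a_1 = 1.
  38 = 1*27 + 11, so a_2 = 1.
  27 = 2*11 + 5, so a_3 = 2.
  11 = 2*5 + 1, so a_4 = 2.
  5 = 5*1 + 0, so a_5 = 5.
so x = [4; 1, 1, 2, 2, 5].
Convergents (p_i = a_i*p_{i-1} + p_{i-2}, q_i = a_i*q_{i-1} + q_{i-2} with p_{-2}=0, p_{-1}=1, q_{-2}=1, q_{-1}=0), until the denominator exceeds 39:
  i=0: a_0=4, p_0 = 4*1 + 0 = 4, q_0 = 4*0 + 1 = 1.
  i=1: a_1=1, p_1 = 1*4 + 1 = 5, q_1 = 1*1 + 0 = 1.
  i=2: a_2=1, p_2 = 1*5 + 4 = 9, q_2 = 1*1 + 1 = 2.
  i=3: a_3=2, p_3 = 2*9 + 5 = 23, q_3 = 2*2 + 1 = 5.
  i=4: a_4=2, p_4 = 2*23 + 9 = 55, q_4 = 2*5 + 2 = 12.
  i=5: a_5=5, p_5 = 5*55 + 23 = 298, q_5 = 5*12 + 5 = 65.
q_5 = 65 > 39, so the last convergent with denominator <= 39 is p_4/q_4 = 55/12.
The closest fraction with denominator <= 39 is either p_4/q_4 or the intermediate fraction (k*p_4 + p_3)/(k*q_4 + q_3) with the largest k >= 1 whose denominator stays <= 39; these approach x as k grows, and every other convergent or intermediate fraction in range is farther away.
Largest k: floor((39 - q_3)/q_4) = floor((39 - 5)/12) = 2.
That gives (2*55 + 23)/(2*12 + 5) = 133/29.
Compare the errors: |x - 55/12| = |298*12 - 55*65|/(65*12) = 1/780, and |x - 133/29| = |298*29 - 133*65|/(65*29) = 3/1885.
Cross-multiplying, 1*1885 = 1885 < 2340 = 3*780, so 1/780 is smaller: the convergent 55/12 is closer to x than 133/29.

55/12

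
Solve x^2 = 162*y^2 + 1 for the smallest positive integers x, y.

(x, y) = (19601, 1540)

First expand sqrt(162) as a continued fraction. With x_i = (sqrt(162) + m_i)/d_i and (m_0, d_0) = (0, 1): a_0 = floor(sqrt(162)) = 12, since 12^2 = 144 <= 162 < 169 = 13^2.
Iterate m_{i+1} = d_i*a_i - m_i, d_{i+1} = (162 - m_{i+1}^2)/d_i, a_{i+1} = floor((a_0 + m_{i+1})/d_{i+1}):
  m_1 = 1*12 - 0 = 12, d_1 = (162 - 12^2)/1 = 18/1 = 18, a_1 = floor((12 + 12)/18) = 1.
  m_2 = 18*1 - 12 = 6, d_2 = (162 - 6^2)/18 = 126/18 = 7, a_2 = floor((12 + 6)/7) = 2.
  m_3 = 7*2 - 6 = 8, d_3 = (162 - 8^2)/7 = 98/7 = 14, a_3 = floor((12 + 8)/14) = 1.
  m_4 = 14*1 - 8 = 6, d_4 = (162 - 6^2)/14 = 126/14 = 9, a_4 = floor((12 + 6)/9) = 2.
  m_5 = 9*2 - 6 = 12, d_5 = (162 - 12^2)/9 = 18/9 = 2, a_5 = floor((12 + 12)/2) = 12.
  m_6 = 2*12 - 12 = 12, d_6 = (162 - 12^2)/2 = 18/2 = 9, a_6 = floor((12 + 12)/9) = 2.
  m_7 = 9*2 - 12 = 6, d_7 = (162 - 6^2)/9 = 126/9 = 14, a_7 = floor((12 + 6)/14) = 1.
  m_8 = 14*1 - 6 = 8, d_8 = (162 - 8^2)/14 = 98/14 = 7, a_8 = floor((12 + 8)/7) = 2.
  m_9 = 7*2 - 8 = 6, d_9 = (162 - 6^2)/7 = 126/7 = 18, a_9 = floor((12 + 6)/18) = 1.
  m_10 = 18*1 - 6 = 12, d_10 = (162 - 12^2)/18 = 18/18 = 1, a_10 = floor((12 + 12)/1) = 24.
  m_11 = 1*24 - 12 = 12, d_11 = (162 - 12^2)/1 = 18/1 = 18: (m_11, d_11) = (m_1, d_1) = (12, 18), so from here the quotients repeat a_1, ..., a_10; the period length is 10.
So sqrt(162) = [12; (1, 2, 1, 2, 12, 2, 1, 2, 1, 24)] with period length k = 10.
k is even, so the fundamental solution of x^2 - 162y^2 = 1 is (p_{k-1}, q_{k-1}) = (p_9, q_9); compute convergents through index 9.
Convergents (p_i = a_i*p_{i-1} + p_{i-2}, q_i = a_i*q_{i-1} + q_{i-2} with p_{-2}=0, p_{-1}=1, q_{-2}=1, q_{-1}=0):
  i=0: a_0=12, p_0 = 12*1 + 0 = 12, q_0 = 12*0 + 1 = 1.
  i=1: a_1=1, p_1 = 1*12 + 1 = 13, q_1 = 1*1 + 0 = 1.
  i=2: a_2=2, p_2 = 2*13 + 12 = 38, q_2 = 2*1 + 1 = 3.
  i=3: a_3=1, p_3 = 1*38 + 13 = 51, q_3 = 1*3 + 1 = 4.
  i=4: a_4=2, p_4 = 2*51 + 38 = 140, q_4 = 2*4 + 3 = 11.
  i=5: a_5=12, p_5 = 12*140 + 51 = 1731, q_5 = 12*11 + 4 = 136.
  i=6: a_6=2, p_6 = 2*1731 + 140 = 3602, q_6 = 2*136 + 11 = 283.
  i=7: a_7=1, p_7 = 1*3602 + 1731 = 5333, q_7 = 1*283 + 136 = 419.
  i=8: a_8=2, p_8 = 2*5333 + 3602 = 14268, q_8 = 2*419 + 283 = 1121.
  i=9: a_9=1, p_9 = 1*14268 + 5333 = 19601, q_9 = 1*1121 + 419 = 1540.
Check: 19601^2 - 162*1540^2 = 384199201 - 384199200 = 1, so (x, y) = (19601, 1540) solves the equation, and by the theorem it is the least positive solution.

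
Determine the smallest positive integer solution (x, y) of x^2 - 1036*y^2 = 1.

First expand sqrt(1036) as a continued fraction. With x_i = (sqrt(1036) + m_i)/d_i and (m_0, d_0) = (0, 1): a_0 = floor(sqrt(1036)) = 32, since 32^2 = 1024 <= 1036 < 1089 = 33^2.
Iterate m_{i+1} = d_i*a_i - m_i, d_{i+1} = (1036 - m_{i+1}^2)/d_i, a_{i+1} = floor((a_0 + m_{i+1})/d_{i+1}):
  m_1 = 1*32 - 0 = 32, d_1 = (1036 - 32^2)/1 = 12/1 = 12, a_1 = floor((32 + 32)/12) = 5.
  m_2 = 12*5 - 32 = 28, d_2 = (1036 - 28^2)/12 = 252/12 = 21, a_2 = floor((32 + 28)/21) = 2.
  m_3 = 21*2 - 28 = 14, d_3 = (1036 - 14^2)/21 = 840/21 = 40, a_3 = floor((32 + 14)/40) = 1.
  m_4 = 40*1 - 14 = 26, d_4 = (1036 - 26^2)/40 = 360/40 = 9, a_4 = floor((32 + 26)/9) = 6.
  m_5 = 9*6 - 26 = 28, d_5 = (1036 - 28^2)/9 = 252/9 = 28, a_5 = floor((32 + 28)/28) = 2.
  m_6 = 28*2 - 28 = 28, d_6 = (1036 - 28^2)/28 = 252/28 = 9, a_6 = floor((32 + 28)/9) = 6.
  m_7 = 9*6 - 28 = 26, d_7 = (1036 - 26^2)/9 = 360/9 = 40, a_7 = floor((32 + 26)/40) = 1.
  m_8 = 40*1 - 26 = 14, d_8 = (1036 - 14^2)/40 = 840/40 = 21, a_8 = floor((32 + 14)/21) = 2.
  m_9 = 21*2 - 14 = 28, d_9 = (1036 - 28^2)/21 = 252/21 = 12, a_9 = floor((32 + 28)/12) = 5.
  m_10 = 12*5 - 28 = 32, d_10 = (1036 - 32^2)/12 = 12/12 = 1, a_10 = floor((32 + 32)/1) = 64.
  m_11 = 1*64 - 32 = 32, d_11 = (1036 - 32^2)/1 = 12/1 = 12: (m_11, d_11) = (m_1, d_1) = (32, 12), so from here the quotients repeat a_1, ..., a_10; the period length is 10.
So sqrt(1036) = [32; (5, 2, 1, 6, 2, 6, 1, 2, 5, 64)] with period length k = 10.
k is even, so the fundamental solution of x^2 - 1036y^2 = 1 is (p_{k-1}, q_{k-1}) = (p_9, q_9); compute convergents through index 9.
Convergents (p_i = a_i*p_{i-1} + p_{i-2}, q_i = a_i*q_{i-1} + q_{i-2} with p_{-2}=0, p_{-1}=1, q_{-2}=1, q_{-1}=0):
  i=0: a_0=32, p_0 = 32*1 + 0 = 32, q_0 = 32*0 + 1 = 1.
  i=1: a_1=5, p_1 = 5*32 + 1 = 161, q_1 = 5*1 + 0 = 5.
  i=2: a_2=2, p_2 = 2*161 + 32 = 354, q_2 = 2*5 + 1 = 11.
  i=3: a_3=1, p_3 = 1*354 + 161 = 515, q_3 = 1*11 + 5 = 16.
  i=4: a_4=6, p_4 = 6*515 + 354 = 3444, q_4 = 6*16 + 11 = 107.
  i=5: a_5=2, p_5 = 2*3444 + 515 = 7403, q_5 = 2*107 + 16 = 230.
  i=6: a_6=6, p_6 = 6*7403 + 3444 = 47862, q_6 = 6*230 + 107 = 1487.
  i=7: a_7=1, p_7 = 1*47862 + 7403 = 55265, q_7 = 1*1487 + 230 = 1717.
  i=8: a_8=2, p_8 = 2*55265 + 47862 = 158392, q_8 = 2*1717 + 1487 = 4921.
  i=9: a_9=5, p_9 = 5*158392 + 55265 = 847225, q_9 = 5*4921 + 1717 = 26322.
Check: 847225^2 - 1036*26322^2 = 717790200625 - 717790200624 = 1, so (x, y) = (847225, 26322) solves the equation, and by the theorem it is the least positive solution.

(x, y) = (847225, 26322)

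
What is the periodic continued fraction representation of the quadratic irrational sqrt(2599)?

Write x_i = (sqrt(2599) + m_i)/d_i with (m_0, d_0) = (0, 1). a_0 = floor(sqrt(2599)) = 50, since 50^2 = 2500 <= 2599 < 2601 = 51^2.
Iterate m_{i+1} = d_i*a_i - m_i, d_{i+1} = (2599 - m_{i+1}^2)/d_i, a_{i+1} = floor((a_0 + m_{i+1})/d_{i+1}):
  m_1 = 1*50 - 0 = 50, d_1 = (2599 - 50^2)/1 = 99/1 = 99, a_1 = floor((50 + 50)/99) = 1.
  m_2 = 99*1 - 50 = 49, d_2 = (2599 - 49^2)/99 = 198/99 = 2, a_2 = floor((50 + 49)/2) = 49.
  m_3 = 2*49 - 49 = 49, d_3 = (2599 - 49^2)/2 = 198/2 = 99, a_3 = floor((50 + 49)/99) = 1.
  m_4 = 99*1 - 49 = 50, d_4 = (2599 - 50^2)/99 = 99/99 = 1, a_4 = floor((50 + 50)/1) = 100.
  m_5 = 1*100 - 50 = 50, d_5 = (2599 - 50^2)/1 = 99/1 = 99: (m_5, d_5) = (m_1, d_1) = (50, 99), so from here the quotients repeat a_1, ..., a_4; the period length is 4.
Hence the expansion of sqrt(2599) is a_0 = 50 followed by the repeating block 1, 49, 1, 100 (period 4).

[50; (1, 49, 1, 100)]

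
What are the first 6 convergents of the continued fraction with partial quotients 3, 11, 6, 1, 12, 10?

Using the convergent recurrence p_i = a_i*p_{i-1} + p_{i-2}, q_i = a_i*q_{i-1} + q_{i-2} with p_{-2}=0, p_{-1}=1, q_{-2}=1, q_{-1}=0:
  i=0: a_0=3, p_0 = 3*1 + 0 = 3, q_0 = 3*0 + 1 = 1.
  i=1: a_1=11, p_1 = 11*3 + 1 = 34, q_1 = 11*1 + 0 = 11.
  i=2: a_2=6, p_2 = 6*34 + 3 = 207, q_2 = 6*11 + 1 = 67.
  i=3: a_3=1, p_3 = 1*207 + 34 = 241, q_3 = 1*67 + 11 = 78.
  i=4: a_4=12, p_4 = 12*241 + 207 = 3099, q_4 = 12*78 + 67 = 1003.
  i=5: a_5=10, p_5 = 10*3099 + 241 = 31231, q_5 = 10*1003 + 78 = 10108.

3/1, 34/11, 207/67, 241/78, 3099/1003, 31231/10108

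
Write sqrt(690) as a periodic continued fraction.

[26; (3, 1, 2, 1, 3, 52)]

Write x_i = (sqrt(690) + m_i)/d_i with (m_0, d_0) = (0, 1). a_0 = floor(sqrt(690)) = 26, since 26^2 = 676 <= 690 < 729 = 27^2.
Iterate m_{i+1} = d_i*a_i - m_i, d_{i+1} = (690 - m_{i+1}^2)/d_i, a_{i+1} = floor((a_0 + m_{i+1})/d_{i+1}):
  m_1 = 1*26 - 0 = 26, d_1 = (690 - 26^2)/1 = 14/1 = 14, a_1 = floor((26 + 26)/14) = 3.
  m_2 = 14*3 - 26 = 16, d_2 = (690 - 16^2)/14 = 434/14 = 31, a_2 = floor((26 + 16)/31) = 1.
  m_3 = 31*1 - 16 = 15, d_3 = (690 - 15^2)/31 = 465/31 = 15, a_3 = floor((26 + 15)/15) = 2.
  m_4 = 15*2 - 15 = 15, d_4 = (690 - 15^2)/15 = 465/15 = 31, a_4 = floor((26 + 15)/31) = 1.
  m_5 = 31*1 - 15 = 16, d_5 = (690 - 16^2)/31 = 434/31 = 14, a_5 = floor((26 + 16)/14) = 3.
  m_6 = 14*3 - 16 = 26, d_6 = (690 - 26^2)/14 = 14/14 = 1, a_6 = floor((26 + 26)/1) = 52.
  m_7 = 1*52 - 26 = 26, d_7 = (690 - 26^2)/1 = 14/1 = 14: (m_7, d_7) = (m_1, d_1) = (26, 14), so from here the quotients repeat a_1, ..., a_6; the period length is 6.
Hence the expansion of sqrt(690) is a_0 = 26 followed by the repeating block 3, 1, 2, 1, 3, 52 (period 6).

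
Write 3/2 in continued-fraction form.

Run the Euclidean algorithm on 3 and 2; the successive quotients are the partial quotients a_0, a_1, ... (each step inverts the fractional part left over by the previous one):
  3 = 1*2 + 1, so a_0 = 1.
  2 = 2*1 + 0, so a_1 = 2.
The remainder reaches 0 after 2 divisions, so the expansion has 2 partial quotients, read off in order.

[1; 2]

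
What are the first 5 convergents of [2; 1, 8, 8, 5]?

Using the convergent recurrence p_i = a_i*p_{i-1} + p_{i-2}, q_i = a_i*q_{i-1} + q_{i-2} with p_{-2}=0, p_{-1}=1, q_{-2}=1, q_{-1}=0:
  i=0: a_0=2, p_0 = 2*1 + 0 = 2, q_0 = 2*0 + 1 = 1.
  i=1: a_1=1, p_1 = 1*2 + 1 = 3, q_1 = 1*1 + 0 = 1.
  i=2: a_2=8, p_2 = 8*3 + 2 = 26, q_2 = 8*1 + 1 = 9.
  i=3: a_3=8, p_3 = 8*26 + 3 = 211, q_3 = 8*9 + 1 = 73.
  i=4: a_4=5, p_4 = 5*211 + 26 = 1081, q_4 = 5*73 + 9 = 374.

2/1, 3/1, 26/9, 211/73, 1081/374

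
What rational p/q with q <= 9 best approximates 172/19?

9/1

Expand x = 172/19 as a continued fraction with the Euclidean algorithm:
  172 = 9*19 + 1, so a_0 = 9.
  19 = 19*1 + 0, so a_1 = 19.
so x = [9; 19].
Convergents (p_i = a_i*p_{i-1} + p_{i-2}, q_i = a_i*q_{i-1} + q_{i-2} with p_{-2}=0, p_{-1}=1, q_{-2}=1, q_{-1}=0), until the denominator exceeds 9:
  i=0: a_0=9, p_0 = 9*1 + 0 = 9, q_0 = 9*0 + 1 = 1.
  i=1: a_1=19, p_1 = 19*9 + 1 = 172, q_1 = 19*1 + 0 = 19.
q_1 = 19 > 9, so the last convergent with denominator <= 9 is p_0/q_0 = 9/1.
The closest fraction with denominator <= 9 is either p_0/q_0 or the intermediate fraction (k*p_0 + p_{-1})/(k*q_0 + q_{-1}) with the largest k >= 1 whose denominator stays <= 9; these approach x as k grows, and every other convergent or intermediate fraction in range is farther away.
Largest k: floor((9 - q_{-1})/q_0) = floor((9 - 0)/1) = 9 (using the seeds p_{-1} = 1, q_{-1} = 0).
That gives (9*9 + 1)/(9*1 + 0) = 82/9.
Compare the errors: |x - 9/1| = |172*1 - 9*19|/(19*1) = 1/19, and |x - 82/9| = |172*9 - 82*19|/(19*9) = 10/171.
Cross-multiplying, 1*171 = 171 < 190 = 10*19, so 1/19 is smaller: the convergent 9/1 is closer to x than 82/9.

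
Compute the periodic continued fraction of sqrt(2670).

Write x_i = (sqrt(2670) + m_i)/d_i with (m_0, d_0) = (0, 1). a_0 = floor(sqrt(2670)) = 51, since 51^2 = 2601 <= 2670 < 2704 = 52^2.
Iterate m_{i+1} = d_i*a_i - m_i, d_{i+1} = (2670 - m_{i+1}^2)/d_i, a_{i+1} = floor((a_0 + m_{i+1})/d_{i+1}):
  m_1 = 1*51 - 0 = 51, d_1 = (2670 - 51^2)/1 = 69/1 = 69, a_1 = floor((51 + 51)/69) = 1.
  m_2 = 69*1 - 51 = 18, d_2 = (2670 - 18^2)/69 = 2346/69 = 34, a_2 = floor((51 + 18)/34) = 2.
  m_3 = 34*2 - 18 = 50, d_3 = (2670 - 50^2)/34 = 170/34 = 5, a_3 = floor((51 + 50)/5) = 20.
  m_4 = 5*20 - 50 = 50, d_4 = (2670 - 50^2)/5 = 170/5 = 34, a_4 = floor((51 + 50)/34) = 2.
  m_5 = 34*2 - 50 = 18, d_5 = (2670 - 18^2)/34 = 2346/34 = 69, a_5 = floor((51 + 18)/69) = 1.
  m_6 = 69*1 - 18 = 51, d_6 = (2670 - 51^2)/69 = 69/69 = 1, a_6 = floor((51 + 51)/1) = 102.
  m_7 = 1*102 - 51 = 51, d_7 = (2670 - 51^2)/1 = 69/1 = 69: (m_7, d_7) = (m_1, d_1) = (51, 69), so from here the quotients repeat a_1, ..., a_6; the period length is 6.
Hence the expansion of sqrt(2670) is a_0 = 51 followed by the repeating block 1, 2, 20, 2, 1, 102 (period 6).

[51; (1, 2, 20, 2, 1, 102)]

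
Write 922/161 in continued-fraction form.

[5; 1, 2, 1, 1, 1, 14]

Run the Euclidean algorithm on 922 and 161; the successive quotients are the partial quotients a_0, a_1, ... (each step inverts the fractional part left over by the previous one):
  922 = 5*161 + 117, so a_0 = 5.
  161 = 1*117 + 44, so a_1 = 1.
  117 = 2*44 + 29, so a_2 = 2.
  44 = 1*29 + 15, so a_3 = 1.
  29 = 1*15 + 14, so a_4 = 1.
  15 = 1*14 + 1, so a_5 = 1.
  14 = 14*1 + 0, so a_6 = 14.
The remainder reaches 0 after 7 divisions, so the expansion has 7 partial quotients, read off in order.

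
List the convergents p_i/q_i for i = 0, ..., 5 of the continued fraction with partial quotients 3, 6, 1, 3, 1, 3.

Using the convergent recurrence p_i = a_i*p_{i-1} + p_{i-2}, q_i = a_i*q_{i-1} + q_{i-2} with p_{-2}=0, p_{-1}=1, q_{-2}=1, q_{-1}=0:
  i=0: a_0=3, p_0 = 3*1 + 0 = 3, q_0 = 3*0 + 1 = 1.
  i=1: a_1=6, p_1 = 6*3 + 1 = 19, q_1 = 6*1 + 0 = 6.
  i=2: a_2=1, p_2 = 1*19 + 3 = 22, q_2 = 1*6 + 1 = 7.
  i=3: a_3=3, p_3 = 3*22 + 19 = 85, q_3 = 3*7 + 6 = 27.
  i=4: a_4=1, p_4 = 1*85 + 22 = 107, q_4 = 1*27 + 7 = 34.
  i=5: a_5=3, p_5 = 3*107 + 85 = 406, q_5 = 3*34 + 27 = 129.

3/1, 19/6, 22/7, 85/27, 107/34, 406/129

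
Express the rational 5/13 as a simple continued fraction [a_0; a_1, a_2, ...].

[0; 2, 1, 1, 2]

Run the Euclidean algorithm on 5 and 13; the successive quotients are the partial quotients a_0, a_1, ... (each step inverts the fractional part left over by the previous one):
  5 = 0*13 + 5, so a_0 = 0.
  13 = 2*5 + 3, so a_1 = 2.
  5 = 1*3 + 2, so a_2 = 1.
  3 = 1*2 + 1, so a_3 = 1.
  2 = 2*1 + 0, so a_4 = 2.
The remainder reaches 0 after 5 divisions, so the expansion has 5 partial quotients, read off in order.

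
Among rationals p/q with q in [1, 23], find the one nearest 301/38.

Expand x = 301/38 as a continued fraction with the Euclidean algorithm:
  301 = 7*38 + 35, so a_0 = 7.
  38 = 1*35 + 3, so a_1 = 1.
  35 = 11*3 + 2, so a_2 = 11.
  3 = 1*2 + 1, so a_3 = 1.
  2 = 2*1 + 0, so a_4 = 2.
so x = [7; 1, 11, 1, 2].
Convergents (p_i = a_i*p_{i-1} + p_{i-2}, q_i = a_i*q_{i-1} + q_{i-2} with p_{-2}=0, p_{-1}=1, q_{-2}=1, q_{-1}=0), until the denominator exceeds 23:
  i=0: a_0=7, p_0 = 7*1 + 0 = 7, q_0 = 7*0 + 1 = 1.
  i=1: a_1=1, p_1 = 1*7 + 1 = 8, q_1 = 1*1 + 0 = 1.
  i=2: a_2=11, p_2 = 11*8 + 7 = 95, q_2 = 11*1 + 1 = 12.
  i=3: a_3=1, p_3 = 1*95 + 8 = 103, q_3 = 1*12 + 1 = 13.
  i=4: a_4=2, p_4 = 2*103 + 95 = 301, q_4 = 2*13 + 12 = 38.
q_4 = 38 > 23, so the last convergent with denominator <= 23 is p_3/q_3 = 103/13.
The closest fraction with denominator <= 23 is either p_3/q_3 or the intermediate fraction (k*p_3 + p_2)/(k*q_3 + q_2) with the largest k >= 1 whose denominator stays <= 23; these approach x as k grows, and every other convergent or intermediate fraction in range is farther away.
Largest k: floor((23 - q_2)/q_3) = floor((23 - 12)/13) = 0.
Since k = 0, no intermediate fraction beyond p_3/q_3 has denominator <= 23, so the convergent 103/13 is the closest (its error is |301*13 - 103*38|/(38*13) = 1/494).

103/13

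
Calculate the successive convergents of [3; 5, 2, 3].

3/1, 16/5, 35/11, 121/38

Using the convergent recurrence p_i = a_i*p_{i-1} + p_{i-2}, q_i = a_i*q_{i-1} + q_{i-2} with p_{-2}=0, p_{-1}=1, q_{-2}=1, q_{-1}=0:
  i=0: a_0=3, p_0 = 3*1 + 0 = 3, q_0 = 3*0 + 1 = 1.
  i=1: a_1=5, p_1 = 5*3 + 1 = 16, q_1 = 5*1 + 0 = 5.
  i=2: a_2=2, p_2 = 2*16 + 3 = 35, q_2 = 2*5 + 1 = 11.
  i=3: a_3=3, p_3 = 3*35 + 16 = 121, q_3 = 3*11 + 5 = 38.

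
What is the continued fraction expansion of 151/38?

[3; 1, 37]

Run the Euclidean algorithm on 151 and 38; the successive quotients are the partial quotients a_0, a_1, ... (each step inverts the fractional part left over by the previous one):
  151 = 3*38 + 37, so a_0 = 3.
  38 = 1*37 + 1, so a_1 = 1.
  37 = 37*1 + 0, so a_2 = 37.
The remainder reaches 0 after 3 divisions, so the expansion has 3 partial quotients, read off in order.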